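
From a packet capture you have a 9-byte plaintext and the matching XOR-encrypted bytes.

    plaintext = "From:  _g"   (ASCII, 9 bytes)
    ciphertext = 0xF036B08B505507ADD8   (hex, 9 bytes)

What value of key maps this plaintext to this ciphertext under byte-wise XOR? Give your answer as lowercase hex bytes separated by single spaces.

b6 44 df e6 6a 75 27 f2 bf

Since ciphertext = plaintext ⊕ key, XORing both sides with plaintext gives key = plaintext ⊕ ciphertext.
byte 0: 46 ⊕ f0 = b6
byte 1: 72 ⊕ 36 = 44
byte 2: 6f ⊕ b0 = df
byte 3: 6d ⊕ 8b = e6
byte 4: 3a ⊕ 50 = 6a
byte 5: 20 ⊕ 55 = 75
byte 6: 20 ⊕ 07 = 27
byte 7: 5f ⊕ ad = f2
byte 8: 67 ⊕ d8 = bf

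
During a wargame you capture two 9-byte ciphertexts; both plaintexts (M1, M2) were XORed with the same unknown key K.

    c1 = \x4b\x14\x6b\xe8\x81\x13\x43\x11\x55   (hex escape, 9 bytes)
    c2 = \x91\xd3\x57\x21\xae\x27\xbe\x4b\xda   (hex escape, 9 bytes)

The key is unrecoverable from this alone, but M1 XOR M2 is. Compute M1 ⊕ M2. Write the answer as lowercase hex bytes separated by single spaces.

c1 ⊕ c2 = (M1 ⊕ K) ⊕ (M2 ⊕ K) = M1 ⊕ M2 — the shared key cancels under XOR.
byte 0: 01001011 ⊕ 10010001 = 11011010
byte 1: 00010100 ⊕ 11010011 = 11000111
byte 2: 01101011 ⊕ 01010111 = 00111100
byte 3: 11101000 ⊕ 00100001 = 11001001
byte 4: 10000001 ⊕ 10101110 = 00101111
byte 5: 00010011 ⊕ 00100111 = 00110100
byte 6: 01000011 ⊕ 10111110 = 11111101
byte 7: 00010001 ⊕ 01001011 = 01011010
byte 8: 01010101 ⊕ 11011010 = 10001111

da c7 3c c9 2f 34 fd 5a 8f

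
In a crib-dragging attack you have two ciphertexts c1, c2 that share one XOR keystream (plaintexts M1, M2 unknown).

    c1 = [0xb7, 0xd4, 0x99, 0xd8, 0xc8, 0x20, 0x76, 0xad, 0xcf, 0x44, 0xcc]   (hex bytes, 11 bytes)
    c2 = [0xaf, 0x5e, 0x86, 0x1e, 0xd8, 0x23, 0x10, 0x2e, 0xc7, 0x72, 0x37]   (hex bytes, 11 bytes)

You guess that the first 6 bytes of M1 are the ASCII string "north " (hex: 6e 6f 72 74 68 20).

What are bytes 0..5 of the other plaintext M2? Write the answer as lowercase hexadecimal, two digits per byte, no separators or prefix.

76e56db27823

First, c1 ⊕ c2 = (M1 ⊕ K) ⊕ (M2 ⊕ K) = M1 ⊕ M2, so the key drops out. Then M2 = (M1 ⊕ M2) ⊕ M1 over the first 6 bytes.
byte 0: (b7 xor af) xor 6e = 18 xor 6e = 76
byte 1: (d4 xor 5e) xor 6f = 8a xor 6f = e5
byte 2: (99 xor 86) xor 72 = 1f xor 72 = 6d
byte 3: (d8 xor 1e) xor 74 = c6 xor 74 = b2
byte 4: (c8 xor d8) xor 68 = 10 xor 68 = 78
byte 5: (20 xor 23) xor 20 = 03 xor 20 = 23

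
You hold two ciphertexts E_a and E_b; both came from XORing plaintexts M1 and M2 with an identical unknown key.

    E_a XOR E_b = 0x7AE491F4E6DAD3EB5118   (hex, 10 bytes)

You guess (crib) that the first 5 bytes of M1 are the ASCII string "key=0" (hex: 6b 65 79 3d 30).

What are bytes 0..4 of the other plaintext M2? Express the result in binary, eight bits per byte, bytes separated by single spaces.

Since E_a ⊕ E_b = M1 ⊕ M2, XORing with the guessed M1 bytes yields the corresponding M2 bytes: M2 = (E_a ⊕ E_b) ⊕ M1.
01111010 xor 01101011 = 00010001
11100100 xor 01100101 = 10000001
10010001 xor 01111001 = 11101000
11110100 xor 00111101 = 11001001
11100110 xor 00110000 = 11010110

00010001 10000001 11101000 11001001 11010110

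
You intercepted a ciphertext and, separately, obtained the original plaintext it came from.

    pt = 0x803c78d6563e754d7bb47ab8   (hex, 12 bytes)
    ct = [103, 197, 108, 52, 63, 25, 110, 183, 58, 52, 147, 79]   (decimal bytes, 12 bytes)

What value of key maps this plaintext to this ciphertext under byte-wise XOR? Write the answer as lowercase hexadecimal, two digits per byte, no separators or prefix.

Since ct = pt ⊕ key, XORing both sides with pt gives key = pt ⊕ ct.
byte 0: 10000000 ^ 01100111 = 11100111
byte 1: 00111100 ^ 11000101 = 11111001
byte 2: 01111000 ^ 01101100 = 00010100
byte 3: 11010110 ^ 00110100 = 11100010
byte 4: 01010110 ^ 00111111 = 01101001
byte 5: 00111110 ^ 00011001 = 00100111
byte 6: 01110101 ^ 01101110 = 00011011
byte 7: 01001101 ^ 10110111 = 11111010
byte 8: 01111011 ^ 00111010 = 01000001
byte 9: 10110100 ^ 00110100 = 10000000
byte 10: 01111010 ^ 10010011 = 11101001
byte 11: 10111000 ^ 01001111 = 11110111

e7f914e269271bfa4180e9f7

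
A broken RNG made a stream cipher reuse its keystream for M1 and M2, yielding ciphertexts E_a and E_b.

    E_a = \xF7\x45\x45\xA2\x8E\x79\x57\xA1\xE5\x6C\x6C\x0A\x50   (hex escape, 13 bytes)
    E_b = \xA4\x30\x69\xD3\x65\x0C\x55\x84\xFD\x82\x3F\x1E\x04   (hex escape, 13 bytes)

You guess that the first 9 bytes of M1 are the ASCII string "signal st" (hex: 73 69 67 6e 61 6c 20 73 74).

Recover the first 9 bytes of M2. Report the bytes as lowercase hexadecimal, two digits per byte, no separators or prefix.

First, E_a ⊕ E_b = (M1 ⊕ K) ⊕ (M2 ⊕ K) = M1 ⊕ M2, so the key drops out. Then M2 = (M1 ⊕ M2) ⊕ M1 over the first 9 bytes.
byte 0: (f7 ^ a4) ^ 73 = 53 ^ 73 = 20
byte 1: (45 ^ 30) ^ 69 = 75 ^ 69 = 1c
byte 2: (45 ^ 69) ^ 67 = 2c ^ 67 = 4b
byte 3: (a2 ^ d3) ^ 6e = 71 ^ 6e = 1f
byte 4: (8e ^ 65) ^ 61 = eb ^ 61 = 8a
byte 5: (79 ^ 0c) ^ 6c = 75 ^ 6c = 19
byte 6: (57 ^ 55) ^ 20 = 02 ^ 20 = 22
byte 7: (a1 ^ 84) ^ 73 = 25 ^ 73 = 56
byte 8: (e5 ^ fd) ^ 74 = 18 ^ 74 = 6c

201c4b1f8a1922566c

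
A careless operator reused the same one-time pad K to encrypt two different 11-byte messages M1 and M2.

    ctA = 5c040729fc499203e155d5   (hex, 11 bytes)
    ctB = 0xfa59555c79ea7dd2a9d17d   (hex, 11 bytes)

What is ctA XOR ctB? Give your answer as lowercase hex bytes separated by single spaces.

a6 5d 52 75 85 a3 ef d1 48 84 a8

ctA ⊕ ctB = (M1 ⊕ K) ⊕ (M2 ⊕ K) = M1 ⊕ M2 — the shared key cancels under XOR.
5c ^ fa = a6
04 ^ 59 = 5d
07 ^ 55 = 52
29 ^ 5c = 75
fc ^ 79 = 85
49 ^ ea = a3
92 ^ 7d = ef
03 ^ d2 = d1
e1 ^ a9 = 48
55 ^ d1 = 84
d5 ^ 7d = a8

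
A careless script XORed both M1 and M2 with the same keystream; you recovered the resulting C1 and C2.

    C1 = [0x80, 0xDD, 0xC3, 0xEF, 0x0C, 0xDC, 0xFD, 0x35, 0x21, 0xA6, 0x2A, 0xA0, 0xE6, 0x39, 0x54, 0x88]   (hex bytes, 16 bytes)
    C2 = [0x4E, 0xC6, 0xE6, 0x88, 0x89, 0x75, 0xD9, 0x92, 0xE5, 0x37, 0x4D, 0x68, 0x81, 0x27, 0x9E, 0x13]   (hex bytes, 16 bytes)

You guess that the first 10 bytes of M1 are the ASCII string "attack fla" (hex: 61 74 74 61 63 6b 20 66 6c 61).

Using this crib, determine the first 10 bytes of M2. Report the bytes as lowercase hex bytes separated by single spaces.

First, C1 ⊕ C2 = (M1 ⊕ K) ⊕ (M2 ⊕ K) = M1 ⊕ M2, so the key drops out. Then M2 = (M1 ⊕ M2) ⊕ M1 over the first 10 bytes.
byte 0: (80 ⊕ 4e) ⊕ 61 = ce ⊕ 61 = af
byte 1: (dd ⊕ c6) ⊕ 74 = 1b ⊕ 74 = 6f
byte 2: (c3 ⊕ e6) ⊕ 74 = 25 ⊕ 74 = 51
byte 3: (ef ⊕ 88) ⊕ 61 = 67 ⊕ 61 = 06
byte 4: (0c ⊕ 89) ⊕ 63 = 85 ⊕ 63 = e6
byte 5: (dc ⊕ 75) ⊕ 6b = a9 ⊕ 6b = c2
byte 6: (fd ⊕ d9) ⊕ 20 = 24 ⊕ 20 = 04
byte 7: (35 ⊕ 92) ⊕ 66 = a7 ⊕ 66 = c1
byte 8: (21 ⊕ e5) ⊕ 6c = c4 ⊕ 6c = a8
byte 9: (a6 ⊕ 37) ⊕ 61 = 91 ⊕ 61 = f0

af 6f 51 06 e6 c2 04 c1 a8 f0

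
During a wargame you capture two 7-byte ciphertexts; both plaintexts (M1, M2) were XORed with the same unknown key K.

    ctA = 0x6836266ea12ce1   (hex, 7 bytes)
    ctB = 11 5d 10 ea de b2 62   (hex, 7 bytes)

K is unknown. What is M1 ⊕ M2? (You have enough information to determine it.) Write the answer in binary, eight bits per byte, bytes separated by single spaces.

ctA ⊕ ctB = (M1 ⊕ K) ⊕ (M2 ⊕ K) = M1 ⊕ M2 — the shared key cancels under XOR.
byte 0: 68 XOR 11 = 79
byte 1: 36 XOR 5d = 6b
byte 2: 26 XOR 10 = 36
byte 3: 6e XOR ea = 84
byte 4: a1 XOR de = 7f
byte 5: 2c XOR b2 = 9e
byte 6: e1 XOR 62 = 83

01111001 01101011 00110110 10000100 01111111 10011110 10000011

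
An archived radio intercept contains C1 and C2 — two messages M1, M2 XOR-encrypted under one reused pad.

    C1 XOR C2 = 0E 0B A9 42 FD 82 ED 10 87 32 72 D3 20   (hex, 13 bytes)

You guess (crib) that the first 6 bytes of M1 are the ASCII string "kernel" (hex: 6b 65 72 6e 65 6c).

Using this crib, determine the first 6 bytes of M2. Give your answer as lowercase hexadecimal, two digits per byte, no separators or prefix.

656edb2c98ee

Since C1 ⊕ C2 = M1 ⊕ M2, XORing with the guessed M1 bytes yields the corresponding M2 bytes: M2 = (C1 ⊕ C2) ⊕ M1.
00001110 ^ 01101011 = 01100101
00001011 ^ 01100101 = 01101110
10101001 ^ 01110010 = 11011011
01000010 ^ 01101110 = 00101100
11111101 ^ 01100101 = 10011000
10000010 ^ 01101100 = 11101110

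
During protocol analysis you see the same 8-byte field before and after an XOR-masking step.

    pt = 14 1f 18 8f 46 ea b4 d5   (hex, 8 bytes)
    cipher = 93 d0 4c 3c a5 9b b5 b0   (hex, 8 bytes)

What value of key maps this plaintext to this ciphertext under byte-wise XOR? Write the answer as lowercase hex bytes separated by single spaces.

Since cipher = pt ⊕ key, XORing both sides with pt gives key = pt ⊕ cipher.
14 XOR 93 = 87
1f XOR d0 = cf
18 XOR 4c = 54
8f XOR 3c = b3
46 XOR a5 = e3
ea XOR 9b = 71
b4 XOR b5 = 01
d5 XOR b0 = 65

87 cf 54 b3 e3 71 01 65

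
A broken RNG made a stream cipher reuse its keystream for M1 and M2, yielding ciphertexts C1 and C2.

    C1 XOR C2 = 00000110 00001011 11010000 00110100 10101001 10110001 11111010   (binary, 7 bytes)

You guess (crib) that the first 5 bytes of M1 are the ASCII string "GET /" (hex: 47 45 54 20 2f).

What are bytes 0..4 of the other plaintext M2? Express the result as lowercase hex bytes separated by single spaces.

41 4e 84 14 86

Since C1 ⊕ C2 = M1 ⊕ M2, XORing with the guessed M1 bytes yields the corresponding M2 bytes: M2 = (C1 ⊕ C2) ⊕ M1.
06 ^ 47 = 41
0b ^ 45 = 4e
d0 ^ 54 = 84
34 ^ 20 = 14
a9 ^ 2f = 86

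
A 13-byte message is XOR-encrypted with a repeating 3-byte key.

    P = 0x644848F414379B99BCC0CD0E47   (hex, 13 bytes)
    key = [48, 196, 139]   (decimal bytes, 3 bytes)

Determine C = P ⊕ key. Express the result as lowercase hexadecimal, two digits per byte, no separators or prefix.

548cc3c4d0bcab5d37f0098577

The 3-byte key repeats, so the effective keystream is 30 c4 8b 30 c4 8b 30 c4 8b 30 c4 8b 30.
byte 0: 100 ⊕  48 =  84
byte 1:  72 ⊕ 196 = 140
byte 2:  72 ⊕ 139 = 195
byte 3: 244 ⊕  48 = 196
byte 4:  20 ⊕ 196 = 208
byte 5:  55 ⊕ 139 = 188
byte 6: 155 ⊕  48 = 171
byte 7: 153 ⊕ 196 =  93
byte 8: 188 ⊕ 139 =  55
byte 9: 192 ⊕  48 = 240
byte 10: 205 ⊕ 196 =   9
byte 11:  14 ⊕ 139 = 133
byte 12:  71 ⊕  48 = 119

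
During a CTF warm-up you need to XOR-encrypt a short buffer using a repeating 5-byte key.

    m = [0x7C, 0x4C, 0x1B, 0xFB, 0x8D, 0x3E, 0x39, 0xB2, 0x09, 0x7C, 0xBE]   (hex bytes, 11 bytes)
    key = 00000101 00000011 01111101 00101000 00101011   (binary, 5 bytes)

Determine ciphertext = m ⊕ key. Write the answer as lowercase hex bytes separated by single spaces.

79 4f 66 d3 a6 3b 3a cf 21 57 bb

The 5-byte key repeats, so the effective keystream is 05 03 7d 28 2b 05 03 7d 28 2b 05.
byte 0: 124 xor   5 = 121
byte 1:  76 xor   3 =  79
byte 2:  27 xor 125 = 102
byte 3: 251 xor  40 = 211
byte 4: 141 xor  43 = 166
byte 5:  62 xor   5 =  59
byte 6:  57 xor   3 =  58
byte 7: 178 xor 125 = 207
byte 8:   9 xor  40 =  33
byte 9: 124 xor  43 =  87
byte 10: 190 xor   5 = 187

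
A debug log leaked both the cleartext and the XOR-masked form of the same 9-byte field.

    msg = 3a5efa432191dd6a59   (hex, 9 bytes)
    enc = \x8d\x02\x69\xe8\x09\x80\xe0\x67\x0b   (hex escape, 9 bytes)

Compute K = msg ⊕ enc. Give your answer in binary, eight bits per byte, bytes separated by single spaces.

Since enc = msg ⊕ K, XORing both sides with msg gives K = msg ⊕ enc.
 58 ^ 141 = 183
 94 ^   2 =  92
250 ^ 105 = 147
 67 ^ 232 = 171
 33 ^   9 =  40
145 ^ 128 =  17
221 ^ 224 =  61
106 ^ 103 =  13
 89 ^  11 =  82

10110111 01011100 10010011 10101011 00101000 00010001 00111101 00001101 01010010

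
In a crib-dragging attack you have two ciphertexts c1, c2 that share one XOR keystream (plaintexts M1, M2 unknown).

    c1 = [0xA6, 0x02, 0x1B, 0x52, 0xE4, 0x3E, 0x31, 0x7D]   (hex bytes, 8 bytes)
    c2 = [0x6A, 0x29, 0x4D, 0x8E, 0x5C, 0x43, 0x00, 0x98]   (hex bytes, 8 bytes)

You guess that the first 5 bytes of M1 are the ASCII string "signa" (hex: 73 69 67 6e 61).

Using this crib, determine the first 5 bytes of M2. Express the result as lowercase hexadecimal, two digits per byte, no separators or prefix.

bf4231b2d9

First, c1 ⊕ c2 = (M1 ⊕ K) ⊕ (M2 ⊕ K) = M1 ⊕ M2, so the key drops out. Then M2 = (M1 ⊕ M2) ⊕ M1 over the first 5 bytes.
byte 0: (a6 XOR 6a) XOR 73 = cc XOR 73 = bf
byte 1: (02 XOR 29) XOR 69 = 2b XOR 69 = 42
byte 2: (1b XOR 4d) XOR 67 = 56 XOR 67 = 31
byte 3: (52 XOR 8e) XOR 6e = dc XOR 6e = b2
byte 4: (e4 XOR 5c) XOR 61 = b8 XOR 61 = d9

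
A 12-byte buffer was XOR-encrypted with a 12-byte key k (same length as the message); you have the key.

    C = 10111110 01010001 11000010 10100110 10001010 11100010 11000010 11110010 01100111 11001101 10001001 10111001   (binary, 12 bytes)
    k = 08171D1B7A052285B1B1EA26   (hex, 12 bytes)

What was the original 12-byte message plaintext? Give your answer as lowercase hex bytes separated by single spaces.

b6 46 df bd f0 e7 e0 77 d6 7c 63 9f

190 XOR   8 = 182
 81 XOR  23 =  70
194 XOR  29 = 223
166 XOR  27 = 189
138 XOR 122 = 240
226 XOR   5 = 231
194 XOR  34 = 224
242 XOR 133 = 119
103 XOR 177 = 214
205 XOR 177 = 124
137 XOR 234 =  99
185 XOR  38 = 159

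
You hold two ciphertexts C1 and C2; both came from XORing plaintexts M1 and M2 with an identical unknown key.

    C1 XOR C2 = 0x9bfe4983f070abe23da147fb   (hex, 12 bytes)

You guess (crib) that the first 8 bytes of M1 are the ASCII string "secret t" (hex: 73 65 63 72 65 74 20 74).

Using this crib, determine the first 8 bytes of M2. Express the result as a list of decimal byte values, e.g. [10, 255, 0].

Since C1 ⊕ C2 = M1 ⊕ M2, XORing with the guessed M1 bytes yields the corresponding M2 bytes: M2 = (C1 ⊕ C2) ⊕ M1.
9b xor 73 = e8
fe xor 65 = 9b
49 xor 63 = 2a
83 xor 72 = f1
f0 xor 65 = 95
70 xor 74 = 04
ab xor 20 = 8b
e2 xor 74 = 96

[232, 155, 42, 241, 149, 4, 139, 150]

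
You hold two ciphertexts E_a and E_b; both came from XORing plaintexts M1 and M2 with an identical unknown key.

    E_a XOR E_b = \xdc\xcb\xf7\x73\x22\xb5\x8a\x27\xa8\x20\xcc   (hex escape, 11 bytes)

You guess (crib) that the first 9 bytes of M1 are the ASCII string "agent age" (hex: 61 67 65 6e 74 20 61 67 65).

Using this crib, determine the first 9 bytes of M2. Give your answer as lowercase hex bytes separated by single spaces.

Since E_a ⊕ E_b = M1 ⊕ M2, XORing with the guessed M1 bytes yields the corresponding M2 bytes: M2 = (E_a ⊕ E_b) ⊕ M1.
11011100 xor 01100001 = 10111101
11001011 xor 01100111 = 10101100
11110111 xor 01100101 = 10010010
01110011 xor 01101110 = 00011101
00100010 xor 01110100 = 01010110
10110101 xor 00100000 = 10010101
10001010 xor 01100001 = 11101011
00100111 xor 01100111 = 01000000
10101000 xor 01100101 = 11001101

bd ac 92 1d 56 95 eb 40 cd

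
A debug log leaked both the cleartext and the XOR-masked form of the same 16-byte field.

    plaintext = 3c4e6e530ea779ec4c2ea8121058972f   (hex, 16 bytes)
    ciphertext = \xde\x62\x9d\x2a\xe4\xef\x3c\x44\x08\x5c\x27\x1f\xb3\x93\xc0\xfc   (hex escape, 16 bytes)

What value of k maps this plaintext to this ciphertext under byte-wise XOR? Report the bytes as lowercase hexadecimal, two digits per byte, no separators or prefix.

e22cf379ea4845a844728f0da3cb57d3

Since ciphertext = plaintext ⊕ k, XORing both sides with plaintext gives k = plaintext ⊕ ciphertext.
3c ⊕ de = e2
4e ⊕ 62 = 2c
6e ⊕ 9d = f3
53 ⊕ 2a = 79
0e ⊕ e4 = ea
a7 ⊕ ef = 48
79 ⊕ 3c = 45
ec ⊕ 44 = a8
4c ⊕ 08 = 44
2e ⊕ 5c = 72
a8 ⊕ 27 = 8f
12 ⊕ 1f = 0d
10 ⊕ b3 = a3
58 ⊕ 93 = cb
97 ⊕ c0 = 57
2f ⊕ fc = d3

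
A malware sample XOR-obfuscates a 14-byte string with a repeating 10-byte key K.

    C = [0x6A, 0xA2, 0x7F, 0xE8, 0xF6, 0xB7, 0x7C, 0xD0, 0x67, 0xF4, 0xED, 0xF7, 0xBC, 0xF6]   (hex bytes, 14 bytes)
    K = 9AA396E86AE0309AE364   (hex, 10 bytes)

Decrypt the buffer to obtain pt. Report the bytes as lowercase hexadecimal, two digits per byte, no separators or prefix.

f001e9009c574c4a849077542a1e

The 10-byte key repeats, so the effective keystream is 9a a3 96 e8 6a e0 30 9a e3 64 9a a3 96 e8.
byte 0: 106 xor 154 = 240
byte 1: 162 xor 163 =   1
byte 2: 127 xor 150 = 233
byte 3: 232 xor 232 =   0
byte 4: 246 xor 106 = 156
byte 5: 183 xor 224 =  87
byte 6: 124 xor  48 =  76
byte 7: 208 xor 154 =  74
byte 8: 103 xor 227 = 132
byte 9: 244 xor 100 = 144
byte 10: 237 xor 154 = 119
byte 11: 247 xor 163 =  84
byte 12: 188 xor 150 =  42
byte 13: 246 xor 232 =  30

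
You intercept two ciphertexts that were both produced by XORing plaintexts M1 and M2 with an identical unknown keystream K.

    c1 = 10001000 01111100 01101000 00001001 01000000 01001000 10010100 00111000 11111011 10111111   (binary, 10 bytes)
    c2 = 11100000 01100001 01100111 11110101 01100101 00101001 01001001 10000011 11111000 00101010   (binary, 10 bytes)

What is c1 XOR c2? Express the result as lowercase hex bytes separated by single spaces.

c1 ⊕ c2 = (M1 ⊕ K) ⊕ (M2 ⊕ K) = M1 ⊕ M2 — the shared key cancels under XOR.
88 XOR e0 = 68
7c XOR 61 = 1d
68 XOR 67 = 0f
09 XOR f5 = fc
40 XOR 65 = 25
48 XOR 29 = 61
94 XOR 49 = dd
38 XOR 83 = bb
fb XOR f8 = 03
bf XOR 2a = 95

68 1d 0f fc 25 61 dd bb 03 95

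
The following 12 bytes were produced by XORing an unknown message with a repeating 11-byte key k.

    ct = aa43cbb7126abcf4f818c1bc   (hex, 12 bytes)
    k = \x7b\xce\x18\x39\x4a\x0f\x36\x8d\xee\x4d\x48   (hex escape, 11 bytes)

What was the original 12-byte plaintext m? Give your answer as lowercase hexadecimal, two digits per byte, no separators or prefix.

The 11-byte key repeats, so the effective keystream is 7b ce 18 39 4a 0f 36 8d ee 4d 48 7b.
byte 0: aa XOR 7b = d1
byte 1: 43 XOR ce = 8d
byte 2: cb XOR 18 = d3
byte 3: b7 XOR 39 = 8e
byte 4: 12 XOR 4a = 58
byte 5: 6a XOR 0f = 65
byte 6: bc XOR 36 = 8a
byte 7: f4 XOR 8d = 79
byte 8: f8 XOR ee = 16
byte 9: 18 XOR 4d = 55
byte 10: c1 XOR 48 = 89
byte 11: bc XOR 7b = c7

d18dd38e58658a79165589c7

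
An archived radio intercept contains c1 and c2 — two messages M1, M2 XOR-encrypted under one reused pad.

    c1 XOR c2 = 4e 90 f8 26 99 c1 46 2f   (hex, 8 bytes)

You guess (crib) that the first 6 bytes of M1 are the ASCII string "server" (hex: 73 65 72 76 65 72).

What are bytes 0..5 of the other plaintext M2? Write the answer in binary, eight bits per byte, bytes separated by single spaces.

00111101 11110101 10001010 01010000 11111100 10110011

Since c1 ⊕ c2 = M1 ⊕ M2, XORing with the guessed M1 bytes yields the corresponding M2 bytes: M2 = (c1 ⊕ c2) ⊕ M1.
4e xor 73 = 3d
90 xor 65 = f5
f8 xor 72 = 8a
26 xor 76 = 50
99 xor 65 = fc
c1 xor 72 = b3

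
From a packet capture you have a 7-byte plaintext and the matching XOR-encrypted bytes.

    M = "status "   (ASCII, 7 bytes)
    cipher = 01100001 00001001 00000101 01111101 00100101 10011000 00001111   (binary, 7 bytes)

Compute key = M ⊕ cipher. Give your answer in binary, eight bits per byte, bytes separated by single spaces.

00010010 01111101 01100100 00001001 01010000 11101011 00101111

Since cipher = M ⊕ key, XORing both sides with M gives key = M ⊕ cipher.
byte 0: 01110011 xor 01100001 = 00010010
byte 1: 01110100 xor 00001001 = 01111101
byte 2: 01100001 xor 00000101 = 01100100
byte 3: 01110100 xor 01111101 = 00001001
byte 4: 01110101 xor 00100101 = 01010000
byte 5: 01110011 xor 10011000 = 11101011
byte 6: 00100000 xor 00001111 = 00101111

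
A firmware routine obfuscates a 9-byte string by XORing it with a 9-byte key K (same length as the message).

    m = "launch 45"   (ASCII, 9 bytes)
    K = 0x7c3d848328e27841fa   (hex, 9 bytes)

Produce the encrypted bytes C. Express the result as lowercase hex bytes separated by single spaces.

XOR is its own inverse, so applying the key byte-wise gives the result directly.
6c xor 7c = 10
61 xor 3d = 5c
75 xor 84 = f1
6e xor 83 = ed
63 xor 28 = 4b
68 xor e2 = 8a
20 xor 78 = 58
34 xor 41 = 75
35 xor fa = cf

10 5c f1 ed 4b 8a 58 75 cf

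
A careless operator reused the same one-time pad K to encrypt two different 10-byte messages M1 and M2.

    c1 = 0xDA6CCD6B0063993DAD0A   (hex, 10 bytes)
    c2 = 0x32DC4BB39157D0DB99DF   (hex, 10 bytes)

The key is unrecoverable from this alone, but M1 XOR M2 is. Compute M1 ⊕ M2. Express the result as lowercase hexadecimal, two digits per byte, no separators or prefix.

c1 ⊕ c2 = (M1 ⊕ K) ⊕ (M2 ⊕ K) = M1 ⊕ M2 — the shared key cancels under XOR.
da ⊕ 32 = e8
6c ⊕ dc = b0
cd ⊕ 4b = 86
6b ⊕ b3 = d8
00 ⊕ 91 = 91
63 ⊕ 57 = 34
99 ⊕ d0 = 49
3d ⊕ db = e6
ad ⊕ 99 = 34
0a ⊕ df = d5

e8b086d8913449e634d5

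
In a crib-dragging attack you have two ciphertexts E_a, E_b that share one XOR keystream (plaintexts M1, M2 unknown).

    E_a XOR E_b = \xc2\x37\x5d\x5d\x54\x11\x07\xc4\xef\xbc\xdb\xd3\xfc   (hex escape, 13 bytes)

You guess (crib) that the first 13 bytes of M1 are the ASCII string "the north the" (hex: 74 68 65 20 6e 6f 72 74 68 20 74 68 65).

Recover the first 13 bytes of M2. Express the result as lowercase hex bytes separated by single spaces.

b6 5f 38 7d 3a 7e 75 b0 87 9c af bb 99

Since E_a ⊕ E_b = M1 ⊕ M2, XORing with the guessed M1 bytes yields the corresponding M2 bytes: M2 = (E_a ⊕ E_b) ⊕ M1.
byte 0: 11000010 XOR 01110100 = 10110110
byte 1: 00110111 XOR 01101000 = 01011111
byte 2: 01011101 XOR 01100101 = 00111000
byte 3: 01011101 XOR 00100000 = 01111101
byte 4: 01010100 XOR 01101110 = 00111010
byte 5: 00010001 XOR 01101111 = 01111110
byte 6: 00000111 XOR 01110010 = 01110101
byte 7: 11000100 XOR 01110100 = 10110000
byte 8: 11101111 XOR 01101000 = 10000111
byte 9: 10111100 XOR 00100000 = 10011100
byte 10: 11011011 XOR 01110100 = 10101111
byte 11: 11010011 XOR 01101000 = 10111011
byte 12: 11111100 XOR 01100101 = 10011001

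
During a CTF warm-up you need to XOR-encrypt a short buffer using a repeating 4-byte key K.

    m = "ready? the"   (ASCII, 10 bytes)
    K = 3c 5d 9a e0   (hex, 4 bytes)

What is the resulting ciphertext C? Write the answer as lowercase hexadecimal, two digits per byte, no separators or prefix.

The 4-byte key repeats, so the effective keystream is 3c 5d 9a e0 3c 5d 9a e0 3c 5d.
byte 0: 72 ⊕ 3c = 4e
byte 1: 65 ⊕ 5d = 38
byte 2: 61 ⊕ 9a = fb
byte 3: 64 ⊕ e0 = 84
byte 4: 79 ⊕ 3c = 45
byte 5: 3f ⊕ 5d = 62
byte 6: 20 ⊕ 9a = ba
byte 7: 74 ⊕ e0 = 94
byte 8: 68 ⊕ 3c = 54
byte 9: 65 ⊕ 5d = 38

4e38fb844562ba945438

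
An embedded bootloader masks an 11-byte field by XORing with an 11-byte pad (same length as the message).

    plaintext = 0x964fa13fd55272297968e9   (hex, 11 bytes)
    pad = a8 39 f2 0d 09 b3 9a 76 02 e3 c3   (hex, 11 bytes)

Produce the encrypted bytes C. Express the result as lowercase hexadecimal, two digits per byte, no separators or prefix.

3e765332dce1e85f7b8b2a

XOR is its own inverse, so applying the key byte-wise gives the result directly.
byte 0: 150 XOR 168 =  62
byte 1:  79 XOR  57 = 118
byte 2: 161 XOR 242 =  83
byte 3:  63 XOR  13 =  50
byte 4: 213 XOR   9 = 220
byte 5:  82 XOR 179 = 225
byte 6: 114 XOR 154 = 232
byte 7:  41 XOR 118 =  95
byte 8: 121 XOR   2 = 123
byte 9: 104 XOR 227 = 139
byte 10: 233 XOR 195 =  42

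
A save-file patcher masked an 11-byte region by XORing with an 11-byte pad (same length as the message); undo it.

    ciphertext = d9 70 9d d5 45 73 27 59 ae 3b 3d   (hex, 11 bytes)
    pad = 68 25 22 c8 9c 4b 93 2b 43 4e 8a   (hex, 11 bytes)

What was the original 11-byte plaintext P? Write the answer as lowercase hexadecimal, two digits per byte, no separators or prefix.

byte 0: d9 XOR 68 = b1
byte 1: 70 XOR 25 = 55
byte 2: 9d XOR 22 = bf
byte 3: d5 XOR c8 = 1d
byte 4: 45 XOR 9c = d9
byte 5: 73 XOR 4b = 38
byte 6: 27 XOR 93 = b4
byte 7: 59 XOR 2b = 72
byte 8: ae XOR 43 = ed
byte 9: 3b XOR 4e = 75
byte 10: 3d XOR 8a = b7

b155bf1dd938b472ed75b7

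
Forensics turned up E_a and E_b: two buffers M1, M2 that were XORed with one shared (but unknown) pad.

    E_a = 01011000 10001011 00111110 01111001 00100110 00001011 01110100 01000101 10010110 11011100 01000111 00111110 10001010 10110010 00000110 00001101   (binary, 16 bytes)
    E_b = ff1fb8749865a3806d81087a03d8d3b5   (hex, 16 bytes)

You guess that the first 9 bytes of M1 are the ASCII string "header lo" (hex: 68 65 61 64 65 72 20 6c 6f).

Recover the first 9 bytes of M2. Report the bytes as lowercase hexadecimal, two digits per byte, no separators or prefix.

First, E_a ⊕ E_b = (M1 ⊕ K) ⊕ (M2 ⊕ K) = M1 ⊕ M2, so the key drops out. Then M2 = (M1 ⊕ M2) ⊕ M1 over the first 9 bytes.
byte 0: (58 ⊕ ff) ⊕ 68 = a7 ⊕ 68 = cf
byte 1: (8b ⊕ 1f) ⊕ 65 = 94 ⊕ 65 = f1
byte 2: (3e ⊕ b8) ⊕ 61 = 86 ⊕ 61 = e7
byte 3: (79 ⊕ 74) ⊕ 64 = 0d ⊕ 64 = 69
byte 4: (26 ⊕ 98) ⊕ 65 = be ⊕ 65 = db
byte 5: (0b ⊕ 65) ⊕ 72 = 6e ⊕ 72 = 1c
byte 6: (74 ⊕ a3) ⊕ 20 = d7 ⊕ 20 = f7
byte 7: (45 ⊕ 80) ⊕ 6c = c5 ⊕ 6c = a9
byte 8: (96 ⊕ 6d) ⊕ 6f = fb ⊕ 6f = 94

cff1e769db1cf7a994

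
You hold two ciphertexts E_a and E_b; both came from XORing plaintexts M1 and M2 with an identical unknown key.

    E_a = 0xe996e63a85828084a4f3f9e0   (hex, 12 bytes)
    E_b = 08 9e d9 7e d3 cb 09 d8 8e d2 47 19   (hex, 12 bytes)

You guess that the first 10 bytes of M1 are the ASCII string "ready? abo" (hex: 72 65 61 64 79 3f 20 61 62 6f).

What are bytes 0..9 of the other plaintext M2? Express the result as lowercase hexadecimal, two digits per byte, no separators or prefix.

First, E_a ⊕ E_b = (M1 ⊕ K) ⊕ (M2 ⊕ K) = M1 ⊕ M2, so the key drops out. Then M2 = (M1 ⊕ M2) ⊕ M1 over the first 10 bytes.
byte 0: (e9 ^ 08) ^ 72 = e1 ^ 72 = 93
byte 1: (96 ^ 9e) ^ 65 = 08 ^ 65 = 6d
byte 2: (e6 ^ d9) ^ 61 = 3f ^ 61 = 5e
byte 3: (3a ^ 7e) ^ 64 = 44 ^ 64 = 20
byte 4: (85 ^ d3) ^ 79 = 56 ^ 79 = 2f
byte 5: (82 ^ cb) ^ 3f = 49 ^ 3f = 76
byte 6: (80 ^ 09) ^ 20 = 89 ^ 20 = a9
byte 7: (84 ^ d8) ^ 61 = 5c ^ 61 = 3d
byte 8: (a4 ^ 8e) ^ 62 = 2a ^ 62 = 48
byte 9: (f3 ^ d2) ^ 6f = 21 ^ 6f = 4e

936d5e202f76a93d484e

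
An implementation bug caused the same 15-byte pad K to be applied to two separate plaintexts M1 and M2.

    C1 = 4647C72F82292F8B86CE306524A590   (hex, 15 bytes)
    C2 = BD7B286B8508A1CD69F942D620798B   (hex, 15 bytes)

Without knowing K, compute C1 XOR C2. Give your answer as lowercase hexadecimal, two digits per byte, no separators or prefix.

fb3cef4407218e46ef3772b304dc1b

C1 ⊕ C2 = (M1 ⊕ K) ⊕ (M2 ⊕ K) = M1 ⊕ M2 — the shared key cancels under XOR.
46 ⊕ bd = fb
47 ⊕ 7b = 3c
c7 ⊕ 28 = ef
2f ⊕ 6b = 44
82 ⊕ 85 = 07
29 ⊕ 08 = 21
2f ⊕ a1 = 8e
8b ⊕ cd = 46
86 ⊕ 69 = ef
ce ⊕ f9 = 37
30 ⊕ 42 = 72
65 ⊕ d6 = b3
24 ⊕ 20 = 04
a5 ⊕ 79 = dc
90 ⊕ 8b = 1b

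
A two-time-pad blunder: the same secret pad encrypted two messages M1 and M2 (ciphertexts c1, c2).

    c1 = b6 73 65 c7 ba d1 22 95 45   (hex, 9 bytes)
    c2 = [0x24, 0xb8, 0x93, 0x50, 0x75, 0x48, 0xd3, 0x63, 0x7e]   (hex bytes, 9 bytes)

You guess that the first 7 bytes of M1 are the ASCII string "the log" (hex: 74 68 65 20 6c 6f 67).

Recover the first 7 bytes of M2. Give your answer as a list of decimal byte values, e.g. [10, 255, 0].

[230, 163, 147, 183, 163, 246, 150]

First, c1 ⊕ c2 = (M1 ⊕ K) ⊕ (M2 ⊕ K) = M1 ⊕ M2, so the key drops out. Then M2 = (M1 ⊕ M2) ⊕ M1 over the first 7 bytes.
byte 0: (b6 ^ 24) ^ 74 = 92 ^ 74 = e6
byte 1: (73 ^ b8) ^ 68 = cb ^ 68 = a3
byte 2: (65 ^ 93) ^ 65 = f6 ^ 65 = 93
byte 3: (c7 ^ 50) ^ 20 = 97 ^ 20 = b7
byte 4: (ba ^ 75) ^ 6c = cf ^ 6c = a3
byte 5: (d1 ^ 48) ^ 6f = 99 ^ 6f = f6
byte 6: (22 ^ d3) ^ 67 = f1 ^ 67 = 96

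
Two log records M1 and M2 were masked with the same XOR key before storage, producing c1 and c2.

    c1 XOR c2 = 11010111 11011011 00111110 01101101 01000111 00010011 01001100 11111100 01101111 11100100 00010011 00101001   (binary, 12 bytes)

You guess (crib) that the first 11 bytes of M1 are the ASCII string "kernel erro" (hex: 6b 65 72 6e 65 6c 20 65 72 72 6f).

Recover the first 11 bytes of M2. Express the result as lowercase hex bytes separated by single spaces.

Since c1 ⊕ c2 = M1 ⊕ M2, XORing with the guessed M1 bytes yields the corresponding M2 bytes: M2 = (c1 ⊕ c2) ⊕ M1.
byte 0: d7 ^ 6b = bc
byte 1: db ^ 65 = be
byte 2: 3e ^ 72 = 4c
byte 3: 6d ^ 6e = 03
byte 4: 47 ^ 65 = 22
byte 5: 13 ^ 6c = 7f
byte 6: 4c ^ 20 = 6c
byte 7: fc ^ 65 = 99
byte 8: 6f ^ 72 = 1d
byte 9: e4 ^ 72 = 96
byte 10: 13 ^ 6f = 7c

bc be 4c 03 22 7f 6c 99 1d 96 7c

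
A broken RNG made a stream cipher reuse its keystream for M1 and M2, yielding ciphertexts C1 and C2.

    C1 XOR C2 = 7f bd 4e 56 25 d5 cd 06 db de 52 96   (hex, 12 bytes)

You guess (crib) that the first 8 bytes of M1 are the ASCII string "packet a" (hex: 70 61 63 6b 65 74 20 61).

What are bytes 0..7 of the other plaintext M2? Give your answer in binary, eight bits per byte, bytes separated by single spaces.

Since C1 ⊕ C2 = M1 ⊕ M2, XORing with the guessed M1 bytes yields the corresponding M2 bytes: M2 = (C1 ⊕ C2) ⊕ M1.
127 xor 112 =  15
189 xor  97 = 220
 78 xor  99 =  45
 86 xor 107 =  61
 37 xor 101 =  64
213 xor 116 = 161
205 xor  32 = 237
  6 xor  97 = 103

00001111 11011100 00101101 00111101 01000000 10100001 11101101 01100111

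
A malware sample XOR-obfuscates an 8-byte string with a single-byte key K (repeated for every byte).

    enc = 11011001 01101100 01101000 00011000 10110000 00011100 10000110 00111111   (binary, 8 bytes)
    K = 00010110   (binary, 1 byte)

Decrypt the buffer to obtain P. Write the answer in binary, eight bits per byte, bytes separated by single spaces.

11001111 01111010 01111110 00001110 10100110 00001010 10010000 00101001

The 1-byte key repeats, so the effective keystream is 16 16 16 16 16 16 16 16.
byte 0: d9 ^ 16 = cf
byte 1: 6c ^ 16 = 7a
byte 2: 68 ^ 16 = 7e
byte 3: 18 ^ 16 = 0e
byte 4: b0 ^ 16 = a6
byte 5: 1c ^ 16 = 0a
byte 6: 86 ^ 16 = 90
byte 7: 3f ^ 16 = 29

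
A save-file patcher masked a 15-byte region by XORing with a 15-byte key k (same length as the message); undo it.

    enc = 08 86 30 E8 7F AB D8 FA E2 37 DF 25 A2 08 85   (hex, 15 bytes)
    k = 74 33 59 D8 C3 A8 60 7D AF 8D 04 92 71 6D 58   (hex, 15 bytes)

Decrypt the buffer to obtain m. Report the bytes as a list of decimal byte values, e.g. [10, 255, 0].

XOR is its own inverse, so applying the key byte-wise gives the result directly.
08 ^ 74 = 7c
86 ^ 33 = b5
30 ^ 59 = 69
e8 ^ d8 = 30
7f ^ c3 = bc
ab ^ a8 = 03
d8 ^ 60 = b8
fa ^ 7d = 87
e2 ^ af = 4d
37 ^ 8d = ba
df ^ 04 = db
25 ^ 92 = b7
a2 ^ 71 = d3
08 ^ 6d = 65
85 ^ 58 = dd

[124, 181, 105, 48, 188, 3, 184, 135, 77, 186, 219, 183, 211, 101, 221]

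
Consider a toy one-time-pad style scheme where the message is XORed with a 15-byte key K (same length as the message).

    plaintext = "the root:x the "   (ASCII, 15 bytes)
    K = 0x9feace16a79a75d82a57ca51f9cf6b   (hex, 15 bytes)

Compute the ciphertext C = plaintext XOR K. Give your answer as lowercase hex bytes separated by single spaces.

XOR is its own inverse, so applying the key byte-wise gives the result directly.
74 xor 9f = eb
68 xor ea = 82
65 xor ce = ab
20 xor 16 = 36
72 xor a7 = d5
6f xor 9a = f5
6f xor 75 = 1a
74 xor d8 = ac
3a xor 2a = 10
78 xor 57 = 2f
20 xor ca = ea
74 xor 51 = 25
68 xor f9 = 91
65 xor cf = aa
20 xor 6b = 4b

eb 82 ab 36 d5 f5 1a ac 10 2f ea 25 91 aa 4b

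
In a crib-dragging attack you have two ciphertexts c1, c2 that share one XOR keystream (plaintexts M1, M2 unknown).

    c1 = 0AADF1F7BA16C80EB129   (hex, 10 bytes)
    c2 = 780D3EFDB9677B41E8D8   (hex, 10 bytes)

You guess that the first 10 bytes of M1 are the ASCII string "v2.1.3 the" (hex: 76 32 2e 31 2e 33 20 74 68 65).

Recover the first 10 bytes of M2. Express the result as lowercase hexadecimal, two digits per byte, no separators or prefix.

First, c1 ⊕ c2 = (M1 ⊕ K) ⊕ (M2 ⊕ K) = M1 ⊕ M2, so the key drops out. Then M2 = (M1 ⊕ M2) ⊕ M1 over the first 10 bytes.
byte 0: (0a xor 78) xor 76 = 72 xor 76 = 04
byte 1: (ad xor 0d) xor 32 = a0 xor 32 = 92
byte 2: (f1 xor 3e) xor 2e = cf xor 2e = e1
byte 3: (f7 xor fd) xor 31 = 0a xor 31 = 3b
byte 4: (ba xor b9) xor 2e = 03 xor 2e = 2d
byte 5: (16 xor 67) xor 33 = 71 xor 33 = 42
byte 6: (c8 xor 7b) xor 20 = b3 xor 20 = 93
byte 7: (0e xor 41) xor 74 = 4f xor 74 = 3b
byte 8: (b1 xor e8) xor 68 = 59 xor 68 = 31
byte 9: (29 xor d8) xor 65 = f1 xor 65 = 94

0492e13b2d42933b3194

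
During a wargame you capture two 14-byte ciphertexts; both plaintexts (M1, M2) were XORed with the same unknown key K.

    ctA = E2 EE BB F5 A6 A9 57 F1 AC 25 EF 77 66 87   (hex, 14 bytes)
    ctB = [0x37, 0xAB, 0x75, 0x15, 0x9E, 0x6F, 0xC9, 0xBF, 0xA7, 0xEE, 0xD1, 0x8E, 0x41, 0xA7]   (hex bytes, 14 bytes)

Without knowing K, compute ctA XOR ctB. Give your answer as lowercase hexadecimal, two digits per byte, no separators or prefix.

d545cee038c69e4e0bcb3ef92720

ctA ⊕ ctB = (M1 ⊕ K) ⊕ (M2 ⊕ K) = M1 ⊕ M2 — the shared key cancels under XOR.
byte 0: 11100010 ⊕ 00110111 = 11010101
byte 1: 11101110 ⊕ 10101011 = 01000101
byte 2: 10111011 ⊕ 01110101 = 11001110
byte 3: 11110101 ⊕ 00010101 = 11100000
byte 4: 10100110 ⊕ 10011110 = 00111000
byte 5: 10101001 ⊕ 01101111 = 11000110
byte 6: 01010111 ⊕ 11001001 = 10011110
byte 7: 11110001 ⊕ 10111111 = 01001110
byte 8: 10101100 ⊕ 10100111 = 00001011
byte 9: 00100101 ⊕ 11101110 = 11001011
byte 10: 11101111 ⊕ 11010001 = 00111110
byte 11: 01110111 ⊕ 10001110 = 11111001
byte 12: 01100110 ⊕ 01000001 = 00100111
byte 13: 10000111 ⊕ 10100111 = 00100000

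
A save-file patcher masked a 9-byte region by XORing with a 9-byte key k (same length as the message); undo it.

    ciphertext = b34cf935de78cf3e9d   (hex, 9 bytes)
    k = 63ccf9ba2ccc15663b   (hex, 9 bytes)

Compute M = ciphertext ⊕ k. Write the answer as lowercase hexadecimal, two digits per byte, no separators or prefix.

XOR is its own inverse, so applying the key byte-wise gives the result directly.
10110011 ⊕ 01100011 = 11010000
01001100 ⊕ 11001100 = 10000000
11111001 ⊕ 11111001 = 00000000
00110101 ⊕ 10111010 = 10001111
11011110 ⊕ 00101100 = 11110010
01111000 ⊕ 11001100 = 10110100
11001111 ⊕ 00010101 = 11011010
00111110 ⊕ 01100110 = 01011000
10011101 ⊕ 00111011 = 10100110

d080008ff2b4da58a6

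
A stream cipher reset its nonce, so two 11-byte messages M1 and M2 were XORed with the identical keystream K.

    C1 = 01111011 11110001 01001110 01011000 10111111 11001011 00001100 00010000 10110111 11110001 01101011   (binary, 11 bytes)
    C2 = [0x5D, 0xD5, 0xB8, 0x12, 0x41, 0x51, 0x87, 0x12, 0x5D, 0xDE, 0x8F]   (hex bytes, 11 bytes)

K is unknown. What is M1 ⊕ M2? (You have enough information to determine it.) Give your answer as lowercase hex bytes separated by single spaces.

C1 ⊕ C2 = (M1 ⊕ K) ⊕ (M2 ⊕ K) = M1 ⊕ M2 — the shared key cancels under XOR.
7b xor 5d = 26
f1 xor d5 = 24
4e xor b8 = f6
58 xor 12 = 4a
bf xor 41 = fe
cb xor 51 = 9a
0c xor 87 = 8b
10 xor 12 = 02
b7 xor 5d = ea
f1 xor de = 2f
6b xor 8f = e4

26 24 f6 4a fe 9a 8b 02 ea 2f e4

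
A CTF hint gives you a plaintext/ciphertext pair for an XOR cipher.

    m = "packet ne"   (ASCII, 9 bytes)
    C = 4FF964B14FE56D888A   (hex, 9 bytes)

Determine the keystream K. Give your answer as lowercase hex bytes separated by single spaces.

Since C = m ⊕ K, XORing both sides with m gives K = m ⊕ C.
70 ⊕ 4f = 3f
61 ⊕ f9 = 98
63 ⊕ 64 = 07
6b ⊕ b1 = da
65 ⊕ 4f = 2a
74 ⊕ e5 = 91
20 ⊕ 6d = 4d
6e ⊕ 88 = e6
65 ⊕ 8a = ef

3f 98 07 da 2a 91 4d e6 ef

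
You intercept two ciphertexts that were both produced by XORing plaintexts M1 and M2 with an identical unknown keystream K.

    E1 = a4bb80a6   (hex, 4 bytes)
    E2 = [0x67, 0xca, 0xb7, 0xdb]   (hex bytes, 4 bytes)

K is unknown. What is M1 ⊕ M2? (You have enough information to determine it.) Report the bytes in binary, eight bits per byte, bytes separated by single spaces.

E1 ⊕ E2 = (M1 ⊕ K) ⊕ (M2 ⊕ K) = M1 ⊕ M2 — the shared key cancels under XOR.
164 XOR 103 = 195
187 XOR 202 = 113
128 XOR 183 =  55
166 XOR 219 = 125

11000011 01110001 00110111 01111101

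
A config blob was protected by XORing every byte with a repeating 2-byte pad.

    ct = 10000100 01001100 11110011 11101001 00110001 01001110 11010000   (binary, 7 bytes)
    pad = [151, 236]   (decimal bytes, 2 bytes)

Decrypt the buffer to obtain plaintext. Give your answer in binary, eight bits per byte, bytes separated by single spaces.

00010011 10100000 01100100 00000101 10100110 10100010 01000111

The 2-byte key repeats, so the effective keystream is 97 ec 97 ec 97 ec 97.
byte 0: 84 ⊕ 97 = 13
byte 1: 4c ⊕ ec = a0
byte 2: f3 ⊕ 97 = 64
byte 3: e9 ⊕ ec = 05
byte 4: 31 ⊕ 97 = a6
byte 5: 4e ⊕ ec = a2
byte 6: d0 ⊕ 97 = 47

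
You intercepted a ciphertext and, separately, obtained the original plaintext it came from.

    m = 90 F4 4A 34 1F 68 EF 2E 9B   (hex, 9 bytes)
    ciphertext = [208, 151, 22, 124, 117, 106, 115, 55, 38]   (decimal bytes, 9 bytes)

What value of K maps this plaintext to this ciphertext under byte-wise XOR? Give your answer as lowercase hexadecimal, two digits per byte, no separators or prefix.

40635c486a029c19bd

Since ciphertext = m ⊕ K, XORing both sides with m gives K = m ⊕ ciphertext.
byte 0: 90 ⊕ d0 = 40
byte 1: f4 ⊕ 97 = 63
byte 2: 4a ⊕ 16 = 5c
byte 3: 34 ⊕ 7c = 48
byte 4: 1f ⊕ 75 = 6a
byte 5: 68 ⊕ 6a = 02
byte 6: ef ⊕ 73 = 9c
byte 7: 2e ⊕ 37 = 19
byte 8: 9b ⊕ 26 = bd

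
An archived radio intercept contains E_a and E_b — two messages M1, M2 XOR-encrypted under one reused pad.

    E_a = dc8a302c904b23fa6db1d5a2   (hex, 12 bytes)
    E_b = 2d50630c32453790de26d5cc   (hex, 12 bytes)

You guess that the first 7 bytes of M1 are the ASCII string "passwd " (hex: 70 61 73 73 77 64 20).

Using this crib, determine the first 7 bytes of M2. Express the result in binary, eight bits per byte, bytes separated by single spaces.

10000001 10111011 00100000 01010011 11010101 01101010 00110100

First, E_a ⊕ E_b = (M1 ⊕ K) ⊕ (M2 ⊕ K) = M1 ⊕ M2, so the key drops out. Then M2 = (M1 ⊕ M2) ⊕ M1 over the first 7 bytes.
byte 0: (dc XOR 2d) XOR 70 = f1 XOR 70 = 81
byte 1: (8a XOR 50) XOR 61 = da XOR 61 = bb
byte 2: (30 XOR 63) XOR 73 = 53 XOR 73 = 20
byte 3: (2c XOR 0c) XOR 73 = 20 XOR 73 = 53
byte 4: (90 XOR 32) XOR 77 = a2 XOR 77 = d5
byte 5: (4b XOR 45) XOR 64 = 0e XOR 64 = 6a
byte 6: (23 XOR 37) XOR 20 = 14 XOR 20 = 34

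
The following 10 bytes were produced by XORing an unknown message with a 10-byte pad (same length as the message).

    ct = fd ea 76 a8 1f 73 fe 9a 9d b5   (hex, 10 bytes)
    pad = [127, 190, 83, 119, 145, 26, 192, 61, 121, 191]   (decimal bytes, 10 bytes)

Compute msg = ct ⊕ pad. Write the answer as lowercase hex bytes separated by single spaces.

82 54 25 df 8e 69 3e a7 e4 0a

byte 0: 253 ⊕ 127 = 130
byte 1: 234 ⊕ 190 =  84
byte 2: 118 ⊕  83 =  37
byte 3: 168 ⊕ 119 = 223
byte 4:  31 ⊕ 145 = 142
byte 5: 115 ⊕  26 = 105
byte 6: 254 ⊕ 192 =  62
byte 7: 154 ⊕  61 = 167
byte 8: 157 ⊕ 121 = 228
byte 9: 181 ⊕ 191 =  10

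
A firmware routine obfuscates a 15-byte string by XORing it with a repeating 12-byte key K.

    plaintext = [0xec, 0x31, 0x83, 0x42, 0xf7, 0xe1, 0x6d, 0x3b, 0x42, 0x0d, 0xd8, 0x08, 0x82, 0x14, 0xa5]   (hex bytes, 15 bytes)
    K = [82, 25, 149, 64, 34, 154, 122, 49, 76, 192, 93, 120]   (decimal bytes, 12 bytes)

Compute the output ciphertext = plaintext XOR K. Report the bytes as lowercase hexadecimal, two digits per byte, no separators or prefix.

be281602d57b170a0ecd8570d00d30

The 12-byte key repeats, so the effective keystream is 52 19 95 40 22 9a 7a 31 4c c0 5d 78 52 19 95.
byte 0: 236 ⊕  82 = 190
byte 1:  49 ⊕  25 =  40
byte 2: 131 ⊕ 149 =  22
byte 3:  66 ⊕  64 =   2
byte 4: 247 ⊕  34 = 213
byte 5: 225 ⊕ 154 = 123
byte 6: 109 ⊕ 122 =  23
byte 7:  59 ⊕  49 =  10
byte 8:  66 ⊕  76 =  14
byte 9:  13 ⊕ 192 = 205
byte 10: 216 ⊕  93 = 133
byte 11:   8 ⊕ 120 = 112
byte 12: 130 ⊕  82 = 208
byte 13:  20 ⊕  25 =  13
byte 14: 165 ⊕ 149 =  48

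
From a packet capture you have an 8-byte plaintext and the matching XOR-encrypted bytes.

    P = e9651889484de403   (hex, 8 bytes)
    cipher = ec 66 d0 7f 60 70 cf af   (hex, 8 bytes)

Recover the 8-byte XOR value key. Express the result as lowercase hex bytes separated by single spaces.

Since cipher = P ⊕ key, XORing both sides with P gives key = P ⊕ cipher.
11101001 ⊕ 11101100 = 00000101
01100101 ⊕ 01100110 = 00000011
00011000 ⊕ 11010000 = 11001000
10001001 ⊕ 01111111 = 11110110
01001000 ⊕ 01100000 = 00101000
01001101 ⊕ 01110000 = 00111101
11100100 ⊕ 11001111 = 00101011
00000011 ⊕ 10101111 = 10101100

05 03 c8 f6 28 3d 2b ac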